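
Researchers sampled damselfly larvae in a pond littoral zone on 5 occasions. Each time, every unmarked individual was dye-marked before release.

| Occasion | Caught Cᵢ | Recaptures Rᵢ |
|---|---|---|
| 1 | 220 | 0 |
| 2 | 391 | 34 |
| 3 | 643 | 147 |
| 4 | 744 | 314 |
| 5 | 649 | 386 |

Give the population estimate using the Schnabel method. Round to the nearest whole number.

N ≈ 2532

Marked at large before each occasion: Mᵢ = Σⱼ<ᵢ (Cⱼ − Rⱼ) → M1=0, M2=220, M3=577, M4=1073, M5=1503
Σ MᵢCᵢ = 0·220 + 220·391 + 577·643 + 1073·744 + 1503·649 = 0 + 86020 + 371011 + 798312 + 975447 = 2230790
Σ Rᵢ = 0 + 34 + 147 + 314 + 386 = 881
N̂ = 2230790 / 881 ≈ 2532.1 → 2532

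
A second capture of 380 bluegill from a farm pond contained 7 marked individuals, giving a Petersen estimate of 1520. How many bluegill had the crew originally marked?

M = 28

From N = M·C/R: M = N·R / C = 1520·7 / 380 = 10640 / 380 = 28.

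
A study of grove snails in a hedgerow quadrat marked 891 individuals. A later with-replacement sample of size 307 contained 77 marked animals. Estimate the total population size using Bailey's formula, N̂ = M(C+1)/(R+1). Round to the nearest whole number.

N ≈ 3518

N̂ = 891·(307+1)/(77+1) = 891·308/78 = 274428/78 ≈ 3518.3 → 3518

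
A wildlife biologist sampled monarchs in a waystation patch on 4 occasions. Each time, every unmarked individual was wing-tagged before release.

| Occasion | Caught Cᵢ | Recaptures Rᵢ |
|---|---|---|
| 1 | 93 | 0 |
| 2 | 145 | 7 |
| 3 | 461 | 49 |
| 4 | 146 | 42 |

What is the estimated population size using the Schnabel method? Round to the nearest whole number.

Marked at large before each occasion: Mᵢ = Σⱼ<ᵢ (Cⱼ − Rⱼ) → M1=0, M2=93, M3=231, M4=643
Σ MᵢCᵢ = 0·93 + 93·145 + 231·461 + 643·146 = 0 + 13485 + 106491 + 93878 = 213854
Σ Rᵢ = 0 + 7 + 49 + 42 = 98
N̂ = 213854 / 98 ≈ 2182.2 → 2182

N ≈ 2182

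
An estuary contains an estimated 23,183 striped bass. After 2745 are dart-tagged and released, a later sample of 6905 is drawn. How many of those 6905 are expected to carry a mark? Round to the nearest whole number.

expected recaptures ≈ 818

Expected recaptures E[R] = M·C / N.
E[R] = 2745 × 6905 / 23183 = 18954225 / 23183 ≈ 817.6 → 818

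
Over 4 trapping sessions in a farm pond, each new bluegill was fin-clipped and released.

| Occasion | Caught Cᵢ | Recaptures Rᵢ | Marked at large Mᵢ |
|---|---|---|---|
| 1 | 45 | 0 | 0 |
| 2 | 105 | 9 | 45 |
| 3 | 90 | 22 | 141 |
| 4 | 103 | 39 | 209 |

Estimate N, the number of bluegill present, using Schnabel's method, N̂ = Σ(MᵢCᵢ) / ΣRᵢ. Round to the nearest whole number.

N ≈ 556

Σ MᵢCᵢ = 0·45 + 45·105 + 141·90 + 209·103 = 0 + 4725 + 12690 + 21527 = 38942
Σ Rᵢ = 0 + 9 + 22 + 39 = 70
N̂ = 38942 / 70 ≈ 556.3 → 556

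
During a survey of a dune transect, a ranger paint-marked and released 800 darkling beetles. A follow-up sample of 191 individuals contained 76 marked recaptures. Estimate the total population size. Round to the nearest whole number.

N = (800 × 191) / 76 = 152800 / 76 ≈ 2010.5 → 2011

N ≈ 2011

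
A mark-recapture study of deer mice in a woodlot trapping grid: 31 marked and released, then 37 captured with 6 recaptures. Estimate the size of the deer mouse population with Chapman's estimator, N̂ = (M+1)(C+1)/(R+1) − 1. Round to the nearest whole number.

N̂ = (31+1)(37+1)/(6+1) − 1 = 32·38/7 − 1
= 1216/7 − 1 ≈ 173.7 − 1 ≈ 172.7 → 173

N ≈ 173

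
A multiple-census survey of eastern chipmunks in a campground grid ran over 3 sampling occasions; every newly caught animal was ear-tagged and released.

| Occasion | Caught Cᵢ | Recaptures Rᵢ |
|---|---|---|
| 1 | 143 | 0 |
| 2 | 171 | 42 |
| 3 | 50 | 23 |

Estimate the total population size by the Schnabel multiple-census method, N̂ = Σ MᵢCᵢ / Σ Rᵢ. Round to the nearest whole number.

N ≈ 585

Marked at large before each occasion: Mᵢ = Σⱼ<ᵢ (Cⱼ − Rⱼ) → M1=0, M2=143, M3=272
Σ MᵢCᵢ = 0·143 + 143·171 + 272·50 = 0 + 24453 + 13600 = 38053
Σ Rᵢ = 0 + 42 + 23 = 65
N̂ = 38053 / 65 ≈ 585.4 → 585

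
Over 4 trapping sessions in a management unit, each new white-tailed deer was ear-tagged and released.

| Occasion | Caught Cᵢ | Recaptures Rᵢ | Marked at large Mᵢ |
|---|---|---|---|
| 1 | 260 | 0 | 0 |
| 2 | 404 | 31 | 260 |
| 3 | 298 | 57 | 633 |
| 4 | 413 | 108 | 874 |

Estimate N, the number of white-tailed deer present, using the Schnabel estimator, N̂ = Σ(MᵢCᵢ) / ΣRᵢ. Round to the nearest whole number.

N ≈ 3340

Σ MᵢCᵢ = 0·260 + 260·404 + 633·298 + 874·413 = 0 + 105040 + 188634 + 360962 = 654636
Σ Rᵢ = 0 + 31 + 57 + 108 = 196
N̂ = 654636 / 196 ≈ 3340.0 → 3340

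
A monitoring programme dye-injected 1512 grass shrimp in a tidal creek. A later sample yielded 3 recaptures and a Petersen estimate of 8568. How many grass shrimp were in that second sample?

C = 17

From N = M·C/R: C = N·R / M = 8568·3 / 1512 = 25704 / 1512 = 17.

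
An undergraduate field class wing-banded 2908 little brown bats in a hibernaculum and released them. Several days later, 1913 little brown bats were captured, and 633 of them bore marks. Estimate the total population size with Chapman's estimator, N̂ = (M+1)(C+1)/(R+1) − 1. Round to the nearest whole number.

N ≈ 8781

N̂ = (2908+1)(1913+1)/(633+1) − 1 = 2909·1914/634 − 1
= 5567826/634 − 1 ≈ 8782.1 − 1 ≈ 8781.1 → 8781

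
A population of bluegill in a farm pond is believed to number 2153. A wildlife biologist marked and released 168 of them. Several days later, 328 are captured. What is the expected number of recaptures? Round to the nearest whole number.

The marked fraction of the population is 168/2153, so in a sample of 328 expect C·(M/N) marked.
E[R] = 168 × 328 / 2153 = 55104 / 2153 ≈ 25.6 → 26

expected recaptures ≈ 26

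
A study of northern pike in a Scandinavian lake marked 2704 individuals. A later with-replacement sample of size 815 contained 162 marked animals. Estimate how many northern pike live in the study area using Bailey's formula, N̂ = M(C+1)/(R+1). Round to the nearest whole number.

N̂ = 2704·(815+1)/(162+1) = 2704·816/163 = 2206464/163 ≈ 13536.6 → 13537

N ≈ 13,537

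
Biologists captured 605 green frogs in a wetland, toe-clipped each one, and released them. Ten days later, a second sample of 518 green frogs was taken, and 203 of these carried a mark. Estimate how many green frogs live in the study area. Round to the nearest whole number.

N ≈ 1544

If marked individuals mix randomly, R/C ≈ M/N, giving N ≈ M·C/R.
N = (605 × 518) / 203 = 313390 / 203 ≈ 1543.8 → 1544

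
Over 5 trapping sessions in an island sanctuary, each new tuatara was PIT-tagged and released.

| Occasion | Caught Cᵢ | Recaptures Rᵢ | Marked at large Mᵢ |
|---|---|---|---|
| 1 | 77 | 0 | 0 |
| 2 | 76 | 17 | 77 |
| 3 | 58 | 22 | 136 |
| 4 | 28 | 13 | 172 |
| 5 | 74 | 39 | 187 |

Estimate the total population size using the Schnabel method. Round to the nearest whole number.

Σ MᵢCᵢ = 0·77 + 77·76 + 136·58 + 172·28 + 187·74 = 0 + 5852 + 7888 + 4816 + 13838 = 32394
Σ Rᵢ = 0 + 17 + 22 + 13 + 39 = 91
N̂ = 32394 / 91 ≈ 356.0 → 356

N ≈ 356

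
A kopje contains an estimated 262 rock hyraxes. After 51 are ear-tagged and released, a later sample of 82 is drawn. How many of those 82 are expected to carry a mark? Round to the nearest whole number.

Expected recaptures E[R] = M·C / N.
E[R] = 51 × 82 / 262 = 4182 / 262 ≈ 16.0 → 16

expected recaptures ≈ 16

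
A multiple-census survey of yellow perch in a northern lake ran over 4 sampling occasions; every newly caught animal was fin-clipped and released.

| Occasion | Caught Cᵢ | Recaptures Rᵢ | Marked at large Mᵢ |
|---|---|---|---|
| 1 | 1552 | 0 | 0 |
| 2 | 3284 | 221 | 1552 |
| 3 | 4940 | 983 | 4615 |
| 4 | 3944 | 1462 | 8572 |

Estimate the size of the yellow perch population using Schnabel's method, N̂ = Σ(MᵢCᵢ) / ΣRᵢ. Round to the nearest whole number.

N ≈ 23,144

Σ MᵢCᵢ = 0·1552 + 1552·3284 + 4615·4940 + 8572·3944 = 0 + 5096768 + 22798100 + 33807968 = 61702836
Σ Rᵢ = 0 + 221 + 983 + 1462 = 2666
N̂ = 61702836 / 2666 ≈ 23144.3 → 23144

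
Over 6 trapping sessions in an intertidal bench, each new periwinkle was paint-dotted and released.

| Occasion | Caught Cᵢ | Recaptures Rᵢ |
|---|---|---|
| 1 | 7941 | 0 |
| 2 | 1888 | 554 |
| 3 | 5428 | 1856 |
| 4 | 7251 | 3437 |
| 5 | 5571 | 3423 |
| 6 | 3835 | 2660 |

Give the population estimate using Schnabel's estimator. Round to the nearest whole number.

Marked at large before each occasion: Mᵢ = Σⱼ<ᵢ (Cⱼ − Rⱼ) → M1=0, M2=7941, M3=9275, M4=12847, M5=16661, M6=18809
Σ MᵢCᵢ = 0·7941 + 7941·1888 + 9275·5428 + 12847·7251 + 16661·5571 + 18809·3835 = 0 + 14992608 + 50344700 + 93153597 + 92818431 + 72132515 = 323441851
Σ Rᵢ = 0 + 554 + 1856 + 3437 + 3423 + 2660 = 11930
N̂ = 323441851 / 11930 ≈ 27111.6 → 27112

N ≈ 27,112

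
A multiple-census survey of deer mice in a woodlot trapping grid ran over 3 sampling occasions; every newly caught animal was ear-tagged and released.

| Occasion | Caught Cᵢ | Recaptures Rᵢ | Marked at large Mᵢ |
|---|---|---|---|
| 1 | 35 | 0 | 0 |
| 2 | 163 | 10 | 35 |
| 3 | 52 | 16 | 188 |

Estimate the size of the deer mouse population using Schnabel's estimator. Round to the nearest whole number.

N ≈ 595

Σ MᵢCᵢ = 0·35 + 35·163 + 188·52 = 0 + 5705 + 9776 = 15481
Σ Rᵢ = 0 + 10 + 16 = 26
N̂ = 15481 / 26 ≈ 595.4 → 595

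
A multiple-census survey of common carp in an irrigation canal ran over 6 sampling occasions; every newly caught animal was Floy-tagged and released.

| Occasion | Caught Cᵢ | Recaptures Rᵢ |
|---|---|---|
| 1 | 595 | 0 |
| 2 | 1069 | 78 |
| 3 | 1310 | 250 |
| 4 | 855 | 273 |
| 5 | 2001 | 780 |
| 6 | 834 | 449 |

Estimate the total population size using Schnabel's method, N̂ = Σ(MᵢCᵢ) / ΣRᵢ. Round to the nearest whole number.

Marked at large before each occasion: Mᵢ = Σⱼ<ᵢ (Cⱼ − Rⱼ) → M1=0, M2=595, M3=1586, M4=2646, M5=3228, M6=4449
Σ MᵢCᵢ = 0·595 + 595·1069 + 1586·1310 + 2646·855 + 3228·2001 + 4449·834 = 0 + 636055 + 2077660 + 2262330 + 6459228 + 3710466 = 15145739
Σ Rᵢ = 0 + 78 + 250 + 273 + 780 + 449 = 1830
N̂ = 15145739 / 1830 ≈ 8276.4 → 8276

N ≈ 8276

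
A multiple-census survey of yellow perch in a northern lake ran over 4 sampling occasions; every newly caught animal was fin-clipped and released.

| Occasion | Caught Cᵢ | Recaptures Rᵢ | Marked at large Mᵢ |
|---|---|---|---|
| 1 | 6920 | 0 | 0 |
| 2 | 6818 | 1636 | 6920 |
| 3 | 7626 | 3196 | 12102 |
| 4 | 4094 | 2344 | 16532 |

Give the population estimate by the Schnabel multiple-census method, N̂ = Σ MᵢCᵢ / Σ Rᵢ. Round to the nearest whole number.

N ≈ 28,867

Σ MᵢCᵢ = 0·6920 + 6920·6818 + 12102·7626 + 16532·4094 = 0 + 47180560 + 92289852 + 67682008 = 207152420
Σ Rᵢ = 0 + 1636 + 3196 + 2344 = 7176
N̂ = 207152420 / 7176 ≈ 28867.4 → 28867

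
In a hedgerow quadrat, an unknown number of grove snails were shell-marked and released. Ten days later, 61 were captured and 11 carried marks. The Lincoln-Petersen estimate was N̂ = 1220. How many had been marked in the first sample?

M = 220

From N = M·C/R: M = N·R / C = 1220·11 / 61 = 13420 / 61 = 220.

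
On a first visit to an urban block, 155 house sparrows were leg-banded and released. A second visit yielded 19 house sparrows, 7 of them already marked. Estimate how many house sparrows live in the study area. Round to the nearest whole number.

N = (155 × 19) / 7 = 2945 / 7 ≈ 420.7 → 421

N ≈ 421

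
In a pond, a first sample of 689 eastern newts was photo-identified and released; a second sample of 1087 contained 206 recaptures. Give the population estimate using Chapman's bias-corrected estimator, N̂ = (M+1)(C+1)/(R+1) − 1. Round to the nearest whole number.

N̂ = (689+1)(1087+1)/(206+1) − 1 = 690·1088/207 − 1
= 750720/207 − 1 ≈ 3626.7 − 1 ≈ 3625.7 → 3626

N ≈ 3626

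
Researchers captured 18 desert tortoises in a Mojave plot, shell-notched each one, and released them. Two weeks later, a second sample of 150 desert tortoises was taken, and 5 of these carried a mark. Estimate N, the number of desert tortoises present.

N = 540

N = (18 × 150) / 5 = 2700 / 5 = 540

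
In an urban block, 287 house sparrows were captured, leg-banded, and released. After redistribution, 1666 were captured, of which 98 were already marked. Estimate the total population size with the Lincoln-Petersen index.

If marked individuals mix randomly, R/C ≈ M/N, giving N ≈ M·C/R.
N = (287 × 1666) / 98 = 478142 / 98 = 4879

N = 4879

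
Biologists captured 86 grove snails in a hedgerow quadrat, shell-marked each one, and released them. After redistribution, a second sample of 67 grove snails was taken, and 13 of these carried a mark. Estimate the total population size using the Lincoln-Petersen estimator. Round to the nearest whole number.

N ≈ 443

If marked individuals mix randomly, R/C ≈ M/N, giving N ≈ M·C/R.
N = (86 × 67) / 13 = 5762 / 13 ≈ 443.2 → 443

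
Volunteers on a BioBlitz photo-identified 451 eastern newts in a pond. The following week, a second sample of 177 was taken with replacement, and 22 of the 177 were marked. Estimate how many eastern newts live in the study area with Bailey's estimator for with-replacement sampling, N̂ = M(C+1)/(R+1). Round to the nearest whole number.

N̂ = 451·(177+1)/(22+1) = 451·178/23 = 80278/23 ≈ 3490.3 → 3490

N ≈ 3490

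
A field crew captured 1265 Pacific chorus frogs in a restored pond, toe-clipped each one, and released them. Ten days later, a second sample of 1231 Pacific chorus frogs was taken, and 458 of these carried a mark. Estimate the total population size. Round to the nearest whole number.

N = (1265 × 1231) / 458 = 1557215 / 458 ≈ 3400.0 → 3400

N ≈ 3400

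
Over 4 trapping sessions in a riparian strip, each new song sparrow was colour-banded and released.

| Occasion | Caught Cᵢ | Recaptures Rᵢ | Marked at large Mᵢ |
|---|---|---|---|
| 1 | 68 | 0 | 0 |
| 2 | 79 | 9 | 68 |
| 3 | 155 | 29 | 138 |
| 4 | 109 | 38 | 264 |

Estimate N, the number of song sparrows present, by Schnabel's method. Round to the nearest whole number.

Σ MᵢCᵢ = 0·68 + 68·79 + 138·155 + 264·109 = 0 + 5372 + 21390 + 28776 = 55538
Σ Rᵢ = 0 + 9 + 29 + 38 = 76
N̂ = 55538 / 76 ≈ 730.8 → 731

N ≈ 731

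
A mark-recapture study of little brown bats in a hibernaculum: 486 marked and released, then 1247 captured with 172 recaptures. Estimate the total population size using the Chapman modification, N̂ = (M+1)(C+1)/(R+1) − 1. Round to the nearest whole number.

N̂ = (486+1)(1247+1)/(172+1) − 1 = 487·1248/173 − 1
= 607776/173 − 1 ≈ 3513.2 − 1 ≈ 3512.2 → 3512

N ≈ 3512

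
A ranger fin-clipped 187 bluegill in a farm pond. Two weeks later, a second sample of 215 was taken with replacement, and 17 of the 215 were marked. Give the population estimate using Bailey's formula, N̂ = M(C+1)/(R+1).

N̂ = 187·(215+1)/(17+1) = 187·216/18 = 40392/18 = 2244

N = 2244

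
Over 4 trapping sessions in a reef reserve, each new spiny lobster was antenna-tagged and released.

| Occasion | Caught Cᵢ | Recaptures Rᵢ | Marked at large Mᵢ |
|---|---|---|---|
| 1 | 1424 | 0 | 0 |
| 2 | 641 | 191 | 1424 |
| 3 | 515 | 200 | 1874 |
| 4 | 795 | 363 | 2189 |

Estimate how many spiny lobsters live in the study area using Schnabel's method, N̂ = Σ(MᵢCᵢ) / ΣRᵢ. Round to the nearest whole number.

N ≈ 4799

Σ MᵢCᵢ = 0·1424 + 1424·641 + 1874·515 + 2189·795 = 0 + 912784 + 965110 + 1740255 = 3618149
Σ Rᵢ = 0 + 191 + 200 + 363 = 754
N̂ = 3618149 / 754 ≈ 4798.6 → 4799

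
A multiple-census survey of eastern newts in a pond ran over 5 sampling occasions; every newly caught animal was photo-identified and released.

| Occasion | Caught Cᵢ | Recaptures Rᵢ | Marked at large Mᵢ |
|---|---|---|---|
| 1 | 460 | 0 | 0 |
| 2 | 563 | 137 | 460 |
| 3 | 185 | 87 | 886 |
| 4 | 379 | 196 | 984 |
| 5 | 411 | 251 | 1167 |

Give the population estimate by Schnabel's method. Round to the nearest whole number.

Σ MᵢCᵢ = 0·460 + 460·563 + 886·185 + 984·379 + 1167·411 = 0 + 258980 + 163910 + 372936 + 479637 = 1275463
Σ Rᵢ = 0 + 137 + 87 + 196 + 251 = 671
N̂ = 1275463 / 671 ≈ 1900.8 → 1901

N ≈ 1901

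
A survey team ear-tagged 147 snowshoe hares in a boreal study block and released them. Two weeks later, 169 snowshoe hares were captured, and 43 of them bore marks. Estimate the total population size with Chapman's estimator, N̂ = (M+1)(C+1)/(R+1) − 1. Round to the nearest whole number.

N̂ = (147+1)(169+1)/(43+1) − 1 = 148·170/44 − 1
= 25160/44 − 1 ≈ 571.8 − 1 ≈ 570.8 → 571

N ≈ 571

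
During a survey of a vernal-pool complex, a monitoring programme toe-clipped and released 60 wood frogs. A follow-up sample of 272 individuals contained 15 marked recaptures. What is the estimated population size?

Lincoln-Petersen assumes M/N = R/C, so N = M·C / R.
N = (60 × 272) / 15 = 16320 / 15 = 1088

N = 1088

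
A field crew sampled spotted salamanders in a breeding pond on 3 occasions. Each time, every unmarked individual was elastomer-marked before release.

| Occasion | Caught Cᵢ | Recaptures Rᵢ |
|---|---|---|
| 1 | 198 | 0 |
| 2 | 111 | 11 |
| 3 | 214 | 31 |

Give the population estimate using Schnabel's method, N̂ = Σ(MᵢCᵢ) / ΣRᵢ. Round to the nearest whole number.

Marked at large before each occasion: Mᵢ = Σⱼ<ᵢ (Cⱼ − Rⱼ) → M1=0, M2=198, M3=298
Σ MᵢCᵢ = 0·198 + 198·111 + 298·214 = 0 + 21978 + 63772 = 85750
Σ Rᵢ = 0 + 11 + 31 = 42
N̂ = 85750 / 42 ≈ 2041.7 → 2042

N ≈ 2042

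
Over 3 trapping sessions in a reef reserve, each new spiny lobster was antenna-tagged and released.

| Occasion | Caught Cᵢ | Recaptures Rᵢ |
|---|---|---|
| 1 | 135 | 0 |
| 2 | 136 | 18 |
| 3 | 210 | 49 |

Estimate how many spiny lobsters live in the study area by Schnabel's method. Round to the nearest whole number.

Marked at large before each occasion: Mᵢ = Σⱼ<ᵢ (Cⱼ − Rⱼ) → M1=0, M2=135, M3=253
Σ MᵢCᵢ = 0·135 + 135·136 + 253·210 = 0 + 18360 + 53130 = 71490
Σ Rᵢ = 0 + 18 + 49 = 67
N̂ = 71490 / 67 ≈ 1067.0 → 1067

N ≈ 1067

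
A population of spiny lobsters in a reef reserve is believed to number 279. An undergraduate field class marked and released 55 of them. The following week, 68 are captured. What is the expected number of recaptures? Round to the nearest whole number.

Expected recaptures E[R] = M·C / N.
E[R] = 55 × 68 / 279 = 3740 / 279 ≈ 13.4 → 13

expected recaptures ≈ 13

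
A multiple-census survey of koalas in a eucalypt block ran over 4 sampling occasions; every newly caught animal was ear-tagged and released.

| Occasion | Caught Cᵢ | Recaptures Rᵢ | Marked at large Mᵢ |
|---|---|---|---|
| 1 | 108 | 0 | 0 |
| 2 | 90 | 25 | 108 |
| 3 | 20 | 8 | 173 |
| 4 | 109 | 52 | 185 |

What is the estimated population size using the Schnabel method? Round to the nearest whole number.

N ≈ 392

Σ MᵢCᵢ = 0·108 + 108·90 + 173·20 + 185·109 = 0 + 9720 + 3460 + 20165 = 33345
Σ Rᵢ = 0 + 25 + 8 + 52 = 85
N̂ = 33345 / 85 ≈ 392.3 → 392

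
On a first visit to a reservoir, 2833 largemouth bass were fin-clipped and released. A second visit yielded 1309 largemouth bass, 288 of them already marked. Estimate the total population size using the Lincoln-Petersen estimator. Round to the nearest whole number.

If marked individuals mix randomly, R/C ≈ M/N, giving N ≈ M·C/R.
N = (2833 × 1309) / 288 = 3708397 / 288 ≈ 12876.4 → 12876

N ≈ 12,876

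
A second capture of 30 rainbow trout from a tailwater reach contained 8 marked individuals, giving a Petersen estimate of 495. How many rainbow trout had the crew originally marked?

M = 132

From N = M·C/R: M = N·R / C = 495·8 / 30 = 3960 / 30 = 132.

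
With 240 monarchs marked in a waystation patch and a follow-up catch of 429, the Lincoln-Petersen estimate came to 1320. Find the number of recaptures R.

From N = M·C/R: R = M·C / N = 240·429 / 1320 = 102960 / 1320 = 78.

R = 78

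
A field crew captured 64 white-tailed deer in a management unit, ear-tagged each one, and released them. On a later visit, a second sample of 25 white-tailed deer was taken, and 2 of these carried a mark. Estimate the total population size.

N = (64 × 25) / 2 = 1600 / 2 = 800

N = 800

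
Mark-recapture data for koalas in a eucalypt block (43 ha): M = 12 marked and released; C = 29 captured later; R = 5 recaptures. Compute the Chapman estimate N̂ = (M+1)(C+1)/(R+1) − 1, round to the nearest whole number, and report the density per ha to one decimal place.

density ≈ 1.5 koalas per ha

N̂ = 13·30/6 − 1 = 390/6 − 1 = 64
Density = N̂ / area = 64 / 43 ≈ 1.49 → 1.5 per ha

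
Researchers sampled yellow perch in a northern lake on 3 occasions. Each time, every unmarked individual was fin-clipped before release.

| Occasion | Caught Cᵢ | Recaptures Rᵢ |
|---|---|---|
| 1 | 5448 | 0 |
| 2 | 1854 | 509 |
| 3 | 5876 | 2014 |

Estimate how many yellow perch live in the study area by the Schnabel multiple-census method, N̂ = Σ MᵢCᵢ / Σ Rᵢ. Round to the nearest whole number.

Marked at large before each occasion: Mᵢ = Σⱼ<ᵢ (Cⱼ − Rⱼ) → M1=0, M2=5448, M3=6793
Σ MᵢCᵢ = 0·5448 + 5448·1854 + 6793·5876 = 0 + 10100592 + 39915668 = 50016260
Σ Rᵢ = 0 + 509 + 2014 = 2523
N̂ = 50016260 / 2523 ≈ 19824.1 → 19824

N ≈ 19,824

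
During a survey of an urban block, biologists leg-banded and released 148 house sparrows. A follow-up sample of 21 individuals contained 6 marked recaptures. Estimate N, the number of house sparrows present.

N = 518

Lincoln-Petersen assumes M/N = R/C, so N = M·C / R.
N = (148 × 21) / 6 = 3108 / 6 = 518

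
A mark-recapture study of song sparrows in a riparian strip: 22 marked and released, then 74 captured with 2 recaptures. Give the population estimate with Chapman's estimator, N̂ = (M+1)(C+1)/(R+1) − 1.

N = 574

N̂ = (22+1)(74+1)/(2+1) − 1 = 23·75/3 − 1
= 1725/3 − 1 = 575 − 1 = 574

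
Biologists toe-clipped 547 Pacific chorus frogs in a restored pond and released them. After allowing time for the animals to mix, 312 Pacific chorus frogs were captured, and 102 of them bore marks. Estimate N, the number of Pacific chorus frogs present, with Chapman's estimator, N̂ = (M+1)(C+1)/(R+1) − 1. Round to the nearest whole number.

N̂ = (547+1)(312+1)/(102+1) − 1 = 548·313/103 − 1
= 171524/103 − 1 ≈ 1665.3 − 1 ≈ 1664.3 → 1664

N ≈ 1664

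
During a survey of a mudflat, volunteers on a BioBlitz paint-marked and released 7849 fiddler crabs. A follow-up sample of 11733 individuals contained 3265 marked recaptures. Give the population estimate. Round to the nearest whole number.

N ≈ 28,206

N = (7849 × 11733) / 3265 = 92092317 / 3265 ≈ 28205.9 → 28206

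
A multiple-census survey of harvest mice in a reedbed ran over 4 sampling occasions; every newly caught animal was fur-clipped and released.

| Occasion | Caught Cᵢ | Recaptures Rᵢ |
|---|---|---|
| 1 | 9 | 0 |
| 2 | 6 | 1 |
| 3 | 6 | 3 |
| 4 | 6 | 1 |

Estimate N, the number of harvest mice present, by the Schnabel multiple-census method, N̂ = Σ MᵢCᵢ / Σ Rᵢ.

Marked at large before each occasion: Mᵢ = Σⱼ<ᵢ (Cⱼ − Rⱼ) → M1=0, M2=9, M3=14, M4=17
Σ MᵢCᵢ = 0·9 + 9·6 + 14·6 + 17·6 = 0 + 54 + 84 + 102 = 240
Σ Rᵢ = 0 + 1 + 3 + 1 = 5
N̂ = 240 / 5 = 48

N = 48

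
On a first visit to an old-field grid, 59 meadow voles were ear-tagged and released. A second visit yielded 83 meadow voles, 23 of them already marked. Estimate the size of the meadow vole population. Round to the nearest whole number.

N = (59 × 83) / 23 = 4897 / 23 ≈ 212.9 → 213

N ≈ 213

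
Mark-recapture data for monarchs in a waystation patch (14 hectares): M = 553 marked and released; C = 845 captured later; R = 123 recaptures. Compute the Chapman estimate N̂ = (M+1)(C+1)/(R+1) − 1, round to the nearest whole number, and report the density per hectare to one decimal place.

N̂ = 554·846/124 − 1 = 468684/124 − 1 ≈ 3778.7 → 3779
Density = N̂ / area = 3779 / 14 ≈ 269.93 → 269.9 per hectare

density ≈ 269.9 monarchs per hectare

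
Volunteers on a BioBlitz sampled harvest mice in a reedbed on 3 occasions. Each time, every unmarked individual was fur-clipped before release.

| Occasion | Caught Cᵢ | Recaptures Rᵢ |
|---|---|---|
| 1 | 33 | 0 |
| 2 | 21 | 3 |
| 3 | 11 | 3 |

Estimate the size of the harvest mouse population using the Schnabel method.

Marked at large before each occasion: Mᵢ = Σⱼ<ᵢ (Cⱼ − Rⱼ) → M1=0, M2=33, M3=51
Σ MᵢCᵢ = 0·33 + 33·21 + 51·11 = 0 + 693 + 561 = 1254
Σ Rᵢ = 0 + 3 + 3 = 6
N̂ = 1254 / 6 = 209

N = 209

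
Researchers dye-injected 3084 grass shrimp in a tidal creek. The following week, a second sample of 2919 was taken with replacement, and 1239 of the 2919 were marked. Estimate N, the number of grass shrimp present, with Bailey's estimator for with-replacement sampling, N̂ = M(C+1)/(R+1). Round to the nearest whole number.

N̂ = 3084·(2919+1)/(1239+1) = 3084·2920/1240 = 9005280/1240 ≈ 7262.3 → 7262

N ≈ 7262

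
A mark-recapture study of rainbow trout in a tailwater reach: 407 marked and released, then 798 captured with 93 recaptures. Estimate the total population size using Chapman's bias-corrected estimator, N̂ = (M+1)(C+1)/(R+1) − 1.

N = 3467

N̂ = (407+1)(798+1)/(93+1) − 1 = 408·799/94 − 1
= 325992/94 − 1 = 3468 − 1 = 3467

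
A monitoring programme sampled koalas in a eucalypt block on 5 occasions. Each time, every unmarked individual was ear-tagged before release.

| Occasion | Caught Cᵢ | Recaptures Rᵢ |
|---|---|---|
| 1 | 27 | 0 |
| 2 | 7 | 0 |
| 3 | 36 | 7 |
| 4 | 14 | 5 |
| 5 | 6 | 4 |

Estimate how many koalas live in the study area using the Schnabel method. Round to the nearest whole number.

Marked at large before each occasion: Mᵢ = Σⱼ<ᵢ (Cⱼ − Rⱼ) → M1=0, M2=27, M3=34, M4=63, M5=72
Σ MᵢCᵢ = 0·27 + 27·7 + 34·36 + 63·14 + 72·6 = 0 + 189 + 1224 + 882 + 432 = 2727
Σ Rᵢ = 0 + 0 + 7 + 5 + 4 = 16
N̂ = 2727 / 16 ≈ 170.4 → 170

N ≈ 170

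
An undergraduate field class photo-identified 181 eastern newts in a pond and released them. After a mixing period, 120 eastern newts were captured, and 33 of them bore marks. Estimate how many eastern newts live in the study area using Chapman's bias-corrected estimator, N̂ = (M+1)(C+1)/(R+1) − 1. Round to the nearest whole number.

N̂ = (181+1)(120+1)/(33+1) − 1 = 182·121/34 − 1
= 22022/34 − 1 ≈ 647.7 − 1 ≈ 646.7 → 647

N ≈ 647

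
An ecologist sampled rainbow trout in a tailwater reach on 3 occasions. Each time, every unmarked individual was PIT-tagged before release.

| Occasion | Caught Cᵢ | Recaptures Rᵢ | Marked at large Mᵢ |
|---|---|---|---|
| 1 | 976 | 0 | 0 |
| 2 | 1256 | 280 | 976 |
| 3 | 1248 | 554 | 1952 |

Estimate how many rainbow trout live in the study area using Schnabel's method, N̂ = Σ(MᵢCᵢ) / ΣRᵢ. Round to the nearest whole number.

Σ MᵢCᵢ = 0·976 + 976·1256 + 1952·1248 = 0 + 1225856 + 2436096 = 3661952
Σ Rᵢ = 0 + 280 + 554 = 834
N̂ = 3661952 / 834 ≈ 4390.8 → 4391

N ≈ 4391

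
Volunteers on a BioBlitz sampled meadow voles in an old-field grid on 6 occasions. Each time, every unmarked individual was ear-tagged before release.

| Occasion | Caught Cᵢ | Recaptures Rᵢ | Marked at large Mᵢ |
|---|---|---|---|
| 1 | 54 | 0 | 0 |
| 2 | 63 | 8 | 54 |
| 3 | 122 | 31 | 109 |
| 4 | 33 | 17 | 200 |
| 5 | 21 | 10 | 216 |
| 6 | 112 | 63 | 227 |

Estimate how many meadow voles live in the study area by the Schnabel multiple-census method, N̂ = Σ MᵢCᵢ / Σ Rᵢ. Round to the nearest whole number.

Σ MᵢCᵢ = 0·54 + 54·63 + 109·122 + 200·33 + 216·21 + 227·112 = 0 + 3402 + 13298 + 6600 + 4536 + 25424 = 53260
Σ Rᵢ = 0 + 8 + 31 + 17 + 10 + 63 = 129
N̂ = 53260 / 129 ≈ 412.9 → 413

N ≈ 413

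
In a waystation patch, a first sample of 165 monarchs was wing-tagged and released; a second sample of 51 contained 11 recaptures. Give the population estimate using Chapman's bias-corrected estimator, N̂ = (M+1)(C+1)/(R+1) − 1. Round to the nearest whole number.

N ≈ 718

N̂ = (165+1)(51+1)/(11+1) − 1 = 166·52/12 − 1
= 8632/12 − 1 ≈ 719.3 − 1 ≈ 718.3 → 718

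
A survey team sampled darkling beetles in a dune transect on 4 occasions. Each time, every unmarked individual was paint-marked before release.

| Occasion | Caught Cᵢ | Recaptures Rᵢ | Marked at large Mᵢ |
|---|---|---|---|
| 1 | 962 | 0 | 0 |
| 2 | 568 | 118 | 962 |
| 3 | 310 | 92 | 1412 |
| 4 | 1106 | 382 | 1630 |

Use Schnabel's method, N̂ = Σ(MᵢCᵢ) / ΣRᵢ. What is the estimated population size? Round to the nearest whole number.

N ≈ 4708

Σ MᵢCᵢ = 0·962 + 962·568 + 1412·310 + 1630·1106 = 0 + 546416 + 437720 + 1802780 = 2786916
Σ Rᵢ = 0 + 118 + 92 + 382 = 592
N̂ = 2786916 / 592 ≈ 4707.6 → 4708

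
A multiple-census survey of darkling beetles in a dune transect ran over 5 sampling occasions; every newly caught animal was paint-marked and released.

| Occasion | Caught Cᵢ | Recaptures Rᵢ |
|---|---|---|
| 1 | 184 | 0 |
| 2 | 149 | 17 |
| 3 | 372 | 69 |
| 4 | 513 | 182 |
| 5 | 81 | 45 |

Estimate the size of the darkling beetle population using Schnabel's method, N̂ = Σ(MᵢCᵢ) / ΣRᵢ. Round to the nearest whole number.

N ≈ 1724

Marked at large before each occasion: Mᵢ = Σⱼ<ᵢ (Cⱼ − Rⱼ) → M1=0, M2=184, M3=316, M4=619, M5=950
Σ MᵢCᵢ = 0·184 + 184·149 + 316·372 + 619·513 + 950·81 = 0 + 27416 + 117552 + 317547 + 76950 = 539465
Σ Rᵢ = 0 + 17 + 69 + 182 + 45 = 313
N̂ = 539465 / 313 ≈ 1723.5 → 1724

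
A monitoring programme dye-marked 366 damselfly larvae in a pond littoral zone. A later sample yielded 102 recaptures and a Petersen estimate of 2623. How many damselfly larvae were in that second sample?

From N = M·C/R: C = N·R / M = 2623·102 / 366 = 267546 / 366 = 731.

C = 731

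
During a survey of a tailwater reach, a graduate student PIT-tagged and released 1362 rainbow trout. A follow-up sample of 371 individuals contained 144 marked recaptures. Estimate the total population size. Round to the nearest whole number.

N = (1362 × 371) / 144 = 505302 / 144 ≈ 3509.0 → 3509

N ≈ 3509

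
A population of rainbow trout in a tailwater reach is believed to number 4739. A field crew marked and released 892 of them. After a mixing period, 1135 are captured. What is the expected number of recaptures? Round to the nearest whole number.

expected recaptures ≈ 214

Expected recaptures E[R] = M·C / N.
E[R] = 892 × 1135 / 4739 = 1012420 / 4739 ≈ 213.6 → 214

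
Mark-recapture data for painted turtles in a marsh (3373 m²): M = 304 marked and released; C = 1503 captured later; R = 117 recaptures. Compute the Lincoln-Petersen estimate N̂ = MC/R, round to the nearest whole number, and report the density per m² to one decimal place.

density ≈ 1.2 painted turtles per m²

N̂ = 304·1503/117 = 456912/117 ≈ 3905.2 → 3905
Density = N̂ / area = 3905 / 3373 ≈ 1.16 → 1.2 per m²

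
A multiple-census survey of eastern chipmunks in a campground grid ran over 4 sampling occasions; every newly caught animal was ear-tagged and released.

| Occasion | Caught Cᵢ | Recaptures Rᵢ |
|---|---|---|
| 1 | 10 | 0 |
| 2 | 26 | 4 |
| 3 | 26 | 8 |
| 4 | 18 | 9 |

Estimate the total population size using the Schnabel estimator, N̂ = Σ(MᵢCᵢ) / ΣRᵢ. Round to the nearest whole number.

N ≈ 95

Marked at large before each occasion: Mᵢ = Σⱼ<ᵢ (Cⱼ − Rⱼ) → M1=0, M2=10, M3=32, M4=50
Σ MᵢCᵢ = 0·10 + 10·26 + 32·26 + 50·18 = 0 + 260 + 832 + 900 = 1992
Σ Rᵢ = 0 + 4 + 8 + 9 = 21
N̂ = 1992 / 21 ≈ 94.9 → 95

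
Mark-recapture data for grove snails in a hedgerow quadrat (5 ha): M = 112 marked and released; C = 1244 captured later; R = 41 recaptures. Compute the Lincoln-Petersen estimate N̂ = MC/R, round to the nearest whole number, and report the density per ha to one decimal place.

N̂ = 112·1244/41 = 139328/41 ≈ 3398.2 → 3398
Density = N̂ / area = 3398 / 5 ≈ 679.60 → 679.6 per ha

density ≈ 679.6 grove snails per ha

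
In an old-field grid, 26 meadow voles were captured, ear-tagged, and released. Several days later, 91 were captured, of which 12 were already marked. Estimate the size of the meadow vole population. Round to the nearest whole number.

N ≈ 197

The marked fraction in the recapture sample should equal the marked fraction in the population: 12/91 = 26/N.
N = (26 × 91) / 12 = 2366 / 12 ≈ 197.2 → 197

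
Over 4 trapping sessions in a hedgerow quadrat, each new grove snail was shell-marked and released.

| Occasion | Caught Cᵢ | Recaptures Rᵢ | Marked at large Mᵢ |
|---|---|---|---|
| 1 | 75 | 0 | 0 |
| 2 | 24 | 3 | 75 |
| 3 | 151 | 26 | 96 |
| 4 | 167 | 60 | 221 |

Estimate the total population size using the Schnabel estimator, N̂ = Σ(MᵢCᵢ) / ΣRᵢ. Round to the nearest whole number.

N ≈ 598

Σ MᵢCᵢ = 0·75 + 75·24 + 96·151 + 221·167 = 0 + 1800 + 14496 + 36907 = 53203
Σ Rᵢ = 0 + 3 + 26 + 60 = 89
N̂ = 53203 / 89 ≈ 597.8 → 598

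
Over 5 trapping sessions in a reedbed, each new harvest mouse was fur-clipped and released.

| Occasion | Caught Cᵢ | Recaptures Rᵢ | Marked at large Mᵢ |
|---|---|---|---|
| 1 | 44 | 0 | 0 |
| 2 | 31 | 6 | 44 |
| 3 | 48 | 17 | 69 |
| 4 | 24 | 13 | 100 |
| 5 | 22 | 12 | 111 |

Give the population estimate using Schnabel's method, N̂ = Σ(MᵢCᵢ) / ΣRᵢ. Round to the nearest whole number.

Σ MᵢCᵢ = 0·44 + 44·31 + 69·48 + 100·24 + 111·22 = 0 + 1364 + 3312 + 2400 + 2442 = 9518
Σ Rᵢ = 0 + 6 + 17 + 13 + 12 = 48
N̂ = 9518 / 48 ≈ 198.3 → 198

N ≈ 198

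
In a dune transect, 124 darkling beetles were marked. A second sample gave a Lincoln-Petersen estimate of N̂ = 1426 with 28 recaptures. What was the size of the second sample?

C = 322

From N = M·C/R: C = N·R / M = 1426·28 / 124 = 39928 / 124 = 322.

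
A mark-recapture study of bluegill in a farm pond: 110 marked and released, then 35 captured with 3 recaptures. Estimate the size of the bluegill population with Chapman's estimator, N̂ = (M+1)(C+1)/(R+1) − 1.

N̂ = (110+1)(35+1)/(3+1) − 1 = 111·36/4 − 1
= 3996/4 − 1 = 999 − 1 = 998

N = 998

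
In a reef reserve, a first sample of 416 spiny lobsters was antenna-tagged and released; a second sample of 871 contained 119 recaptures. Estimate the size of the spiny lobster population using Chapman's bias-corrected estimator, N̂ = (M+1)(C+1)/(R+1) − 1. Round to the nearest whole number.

N ≈ 3029

N̂ = (416+1)(871+1)/(119+1) − 1 = 417·872/120 − 1
= 363624/120 − 1 ≈ 3030.2 − 1 ≈ 3029.2 → 3029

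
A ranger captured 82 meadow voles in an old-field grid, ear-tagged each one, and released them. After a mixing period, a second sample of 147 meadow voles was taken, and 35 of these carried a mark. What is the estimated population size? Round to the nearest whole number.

N ≈ 344

N = (82 × 147) / 35 = 12054 / 35 ≈ 344.4 → 344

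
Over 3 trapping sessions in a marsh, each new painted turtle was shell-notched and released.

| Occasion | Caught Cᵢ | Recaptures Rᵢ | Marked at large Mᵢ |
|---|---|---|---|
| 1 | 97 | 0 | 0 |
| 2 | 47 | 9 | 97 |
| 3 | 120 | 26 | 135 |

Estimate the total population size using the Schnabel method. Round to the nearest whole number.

N ≈ 593

Σ MᵢCᵢ = 0·97 + 97·47 + 135·120 = 0 + 4559 + 16200 = 20759
Σ Rᵢ = 0 + 9 + 26 = 35
N̂ = 20759 / 35 ≈ 593.1 → 593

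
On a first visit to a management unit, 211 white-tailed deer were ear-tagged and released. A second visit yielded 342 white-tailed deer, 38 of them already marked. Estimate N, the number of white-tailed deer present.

The marked fraction in the recapture sample should equal the marked fraction in the population: 38/342 = 211/N.
N = (211 × 342) / 38 = 72162 / 38 = 1899

N = 1899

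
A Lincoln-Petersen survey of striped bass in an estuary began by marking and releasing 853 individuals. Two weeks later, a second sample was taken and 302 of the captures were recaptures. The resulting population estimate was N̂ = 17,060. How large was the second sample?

C = 6040

From N = M·C/R: C = N·R / M = 17060·302 / 853 = 5152120 / 853 = 6040.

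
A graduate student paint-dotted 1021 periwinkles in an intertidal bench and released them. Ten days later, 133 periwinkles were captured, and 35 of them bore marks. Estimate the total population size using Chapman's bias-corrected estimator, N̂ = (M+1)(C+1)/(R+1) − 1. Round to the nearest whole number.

N ≈ 3803

N̂ = (1021+1)(133+1)/(35+1) − 1 = 1022·134/36 − 1
= 136948/36 − 1 ≈ 3804.1 − 1 ≈ 3803.1 → 3803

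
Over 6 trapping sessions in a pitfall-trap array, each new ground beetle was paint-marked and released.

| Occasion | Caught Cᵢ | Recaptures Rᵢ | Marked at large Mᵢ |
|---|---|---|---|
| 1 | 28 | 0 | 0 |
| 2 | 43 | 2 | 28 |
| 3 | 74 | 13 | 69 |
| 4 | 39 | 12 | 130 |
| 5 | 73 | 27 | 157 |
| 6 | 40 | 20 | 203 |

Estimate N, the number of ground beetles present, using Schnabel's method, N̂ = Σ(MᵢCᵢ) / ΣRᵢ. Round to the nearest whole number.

N ≈ 418

Σ MᵢCᵢ = 0·28 + 28·43 + 69·74 + 130·39 + 157·73 + 203·40 = 0 + 1204 + 5106 + 5070 + 11461 + 8120 = 30961
Σ Rᵢ = 0 + 2 + 13 + 12 + 27 + 20 = 74
N̂ = 30961 / 74 ≈ 418.4 → 418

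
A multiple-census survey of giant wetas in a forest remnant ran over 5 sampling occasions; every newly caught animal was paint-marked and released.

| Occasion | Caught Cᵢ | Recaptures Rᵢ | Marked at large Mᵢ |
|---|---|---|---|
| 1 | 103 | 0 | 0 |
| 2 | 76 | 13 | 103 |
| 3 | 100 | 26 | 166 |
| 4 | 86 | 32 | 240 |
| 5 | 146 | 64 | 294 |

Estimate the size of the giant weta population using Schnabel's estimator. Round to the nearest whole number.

Σ MᵢCᵢ = 0·103 + 103·76 + 166·100 + 240·86 + 294·146 = 0 + 7828 + 16600 + 20640 + 42924 = 87992
Σ Rᵢ = 0 + 13 + 26 + 32 + 64 = 135
N̂ = 87992 / 135 ≈ 651.8 → 652

N ≈ 652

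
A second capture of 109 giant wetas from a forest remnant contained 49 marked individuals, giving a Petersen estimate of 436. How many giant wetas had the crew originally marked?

From N = M·C/R: M = N·R / C = 436·49 / 109 = 21364 / 109 = 196.

M = 196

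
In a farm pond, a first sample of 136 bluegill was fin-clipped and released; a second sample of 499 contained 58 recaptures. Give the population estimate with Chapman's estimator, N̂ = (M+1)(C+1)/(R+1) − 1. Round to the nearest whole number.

N̂ = (136+1)(499+1)/(58+1) − 1 = 137·500/59 − 1
= 68500/59 − 1 ≈ 1161.0 − 1 ≈ 1160.0 → 1160

N ≈ 1160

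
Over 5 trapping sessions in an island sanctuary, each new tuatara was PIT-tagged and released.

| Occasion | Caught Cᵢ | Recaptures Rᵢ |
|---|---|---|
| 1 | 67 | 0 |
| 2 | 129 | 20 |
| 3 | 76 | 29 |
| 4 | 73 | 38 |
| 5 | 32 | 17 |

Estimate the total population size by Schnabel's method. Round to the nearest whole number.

N ≈ 448

Marked at large before each occasion: Mᵢ = Σⱼ<ᵢ (Cⱼ − Rⱼ) → M1=0, M2=67, M3=176, M4=223, M5=258
Σ MᵢCᵢ = 0·67 + 67·129 + 176·76 + 223·73 + 258·32 = 0 + 8643 + 13376 + 16279 + 8256 = 46554
Σ Rᵢ = 0 + 20 + 29 + 38 + 17 = 104
N̂ = 46554 / 104 ≈ 447.6 → 448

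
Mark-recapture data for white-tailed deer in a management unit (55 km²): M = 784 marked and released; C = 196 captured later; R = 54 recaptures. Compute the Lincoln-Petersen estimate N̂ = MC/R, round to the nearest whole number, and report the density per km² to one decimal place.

density ≈ 51.7 white-tailed deer per km²

N̂ = 784·196/54 = 153664/54 ≈ 2845.6 → 2846
Density = N̂ / area = 2846 / 55 ≈ 51.745 → 51.7 per km²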